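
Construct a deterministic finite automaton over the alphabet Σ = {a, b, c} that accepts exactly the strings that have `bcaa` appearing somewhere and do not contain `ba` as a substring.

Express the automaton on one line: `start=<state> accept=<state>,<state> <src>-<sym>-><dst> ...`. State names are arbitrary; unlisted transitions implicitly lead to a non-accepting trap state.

Run two small machines in parallel and take their product. The first has 5 states tracking whether and how much of `bcaa` has been seen; the second has 3 states tracking partial matches of the forbidden pattern `ba`. A product state is a pair (one from each), accepting exactly when both do.
          a    b    c  
>  q0     q0   q1   q0 
   q1     q2   q1   q3 
   q2     q2   q4   q2 
   q3     q5   q1   q0 
   q4     q2   q4   q6 
   q5     q7   q1   q0 
   q6     q8   q4   q2 
 * q7     q7   q9   q7 
   q8    q10   q4   q2 
 * q9    q10   q9   q7 
   q10   q10  q10  q10 
(> = start, * = accepting)

start=q0 accept=q7,q9 q0-a->q0 q0-b->q1 q0-c->q0 q1-a->q2 q1-b->q1 q1-c->q3 q2-a->q2 q2-b->q4 q2-c->q2 q3-a->q5 q3-b->q1 q3-c->q0 q4-a->q2 q4-b->q4 q4-c->q6 q5-a->q7 q5-b->q1 q5-c->q0 q6-a->q8 q6-b->q4 q6-c->q2 q7-a->q7 q7-b->q9 q7-c->q7 q8-a->q10 q8-b->q4 q8-c->q2 q9-a->q10 q9-b->q9 q9-c->q7 q10-a->q10 q10-b->q10 q10-c->q10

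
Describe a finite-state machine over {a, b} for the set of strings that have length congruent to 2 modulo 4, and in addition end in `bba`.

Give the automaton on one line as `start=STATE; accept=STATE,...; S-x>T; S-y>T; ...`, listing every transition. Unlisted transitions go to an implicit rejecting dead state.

Build one automaton per condition and run them in lockstep. The first has 4 states tracking the input length modulo 4; the second has 4 states tracking how much of the suffix `bba` has currently been matched. A product state is a pair (one from each), accepting exactly when both do.
16 states suffice.
          a    b  
>  S0     S1   S2 
   S1     S3   S4 
   S2     S3   S5 
   S3     S6   S7 
   S4     S6   S8 
   S5     S9   S8 
   S6     S0  S10 
   S7     S0  S11 
   S8    S12  S11 
   S9     S0  S10 
   S10    S1  S13 
   S11   S14  S13 
   S12    S1   S2 
   S13   S15   S5 
   S14    S3   S4 
 * S15    S6   S7 
(> = start, * = accepting)

start=S0; accept=S15; S0-a>S1; S0-b>S2; S1-a>S3; S1-b>S4; S2-a>S3; S2-b>S5; S3-a>S6; S3-b>S7; S4-a>S6; S4-b>S8; S5-a>S9; S5-b>S8; S6-a>S0; S6-b>S10; S7-a>S0; S7-b>S11; S8-a>S12; S8-b>S11; S9-a>S0; S9-b>S10; S10-a>S1; S10-b>S13; S11-a>S14; S11-b>S13; S12-a>S1; S12-b>S2; S13-a>S15; S13-b>S5; S14-a>S3; S14-b>S4; S15-a>S6; S15-b>S7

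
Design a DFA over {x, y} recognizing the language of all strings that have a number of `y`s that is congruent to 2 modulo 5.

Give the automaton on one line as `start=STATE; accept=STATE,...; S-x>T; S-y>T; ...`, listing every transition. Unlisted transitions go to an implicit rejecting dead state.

start=s0; accept=s2; s0-x>s0; s0-y>s1; s1-x>s1; s1-y>s2; s2-x>s2; s2-y>s3; s3-x>s3; s3-y>s4; s4-x>s4; s4-y>s0

Keep the running count of `y`s modulo 5: each `y` advances along the cycle s0 → s1 → s2 → s3 → s4 → s0 while other symbols loop. Accept at s2.
        x   y  
>  s0   s0  s1 
   s1   s1  s2 
 * s2   s2  s3 
   s3   s3  s4 
   s4   s4  s0 
(> = start, * = accepting)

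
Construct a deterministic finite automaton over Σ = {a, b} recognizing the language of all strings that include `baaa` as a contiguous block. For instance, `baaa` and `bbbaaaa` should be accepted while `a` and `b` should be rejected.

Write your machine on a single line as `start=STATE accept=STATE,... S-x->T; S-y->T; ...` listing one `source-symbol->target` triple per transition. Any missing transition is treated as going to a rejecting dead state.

start=q0; accept=q4; q0-a->q0; q0-b->q1; q1-a->q2; q1-b->q1; q2-a->q3; q2-b->q1; q3-a->q4; q3-b->q1; q4-a->q4; q4-b->q4

States q0..q3 record the length of the longest prefix of `baaa` that matches the current input suffix. Reaching q4 means `baaa` has been seen, and we stay there forever. Accept from q4.
A 5-state machine:
        a   b  
>  q0   q0  q1 
   q1   q2  q1 
   q2   q3  q1 
   q3   q4  q1 
 * q4   q4  q4 
(> = start, * = accepting)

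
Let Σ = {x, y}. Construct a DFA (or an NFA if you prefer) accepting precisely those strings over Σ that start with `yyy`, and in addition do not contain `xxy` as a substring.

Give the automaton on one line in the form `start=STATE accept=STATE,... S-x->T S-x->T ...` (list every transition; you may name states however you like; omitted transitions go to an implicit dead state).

start=s0 accept=s4,s5,s6 s0-x->s1 s0-y->s2 s1-x->s1 s1-y->s1 s2-x->s1 s2-y->s3 s3-x->s1 s3-y->s4 s4-x->s5 s4-y->s4 s5-x->s6 s5-y->s4 s6-x->s6 s6-y->s1

Handle the two conditions separately and then intersect. The first has 5 states tracking whether the input so far still matches the prefix `yyy`; the second has 4 states tracking partial matches of the forbidden pattern `xxy`. A product state is a pair (one from each), accepting exactly when both do. Equivalent product states are then merged.
        x   y  
>  s0   s1  s2 
   s1   s1  s1 
   s2   s1  s3 
   s3   s1  s4 
 * s4   s5  s4 
 * s5   s6  s4 
 * s6   s6  s1 
(> = start, * = accepting)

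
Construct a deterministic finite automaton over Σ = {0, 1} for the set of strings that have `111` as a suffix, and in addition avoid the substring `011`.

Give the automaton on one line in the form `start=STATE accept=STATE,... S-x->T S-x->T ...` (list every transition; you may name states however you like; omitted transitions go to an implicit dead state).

start=s0 accept=s4 s0-0->s1 s0-1->s2 s1-0->s1 s1-1->s1 s2-0->s1 s2-1->s3 s3-0->s1 s3-1->s4 s4-0->s1 s4-1->s4

Build one automaton per condition and run them in lockstep. The first has 4 states tracking how much of the suffix `111` has currently been matched; the second has 4 states tracking partial matches of the forbidden pattern `011`. A product state is a pair (one from each), accepting exactly when both do. Equivalent product states are then merged.
        0   1  
>  s0   s1  s2 
   s1   s1  s1 
   s2   s1  s3 
   s3   s1  s4 
 * s4   s1  s4 
(> = start, * = accepting)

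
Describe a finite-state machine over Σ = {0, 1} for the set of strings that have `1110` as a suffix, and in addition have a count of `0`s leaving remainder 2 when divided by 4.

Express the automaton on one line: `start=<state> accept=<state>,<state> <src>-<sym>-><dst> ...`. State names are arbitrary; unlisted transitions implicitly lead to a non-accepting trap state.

Handle the two conditions separately and then intersect. One (5 states) tracks how much of the suffix `1110` has currently been matched; the other (4 states) tracks the count of `0`s modulo 4. Each combined state is a pair, one component from each; accept when both components accept. Equivalent product states are then merged.
        0   1  
>  s0   s1  s0 
   s1   s2  s3 
   s2   s4  s2 
   s3   s2  s5 
   s4   s0  s4 
   s5   s2  s6 
   s6   s7  s6 
 * s7   s4  s2 
(> = start, * = accepting)

start=s0 accept=s7 s0-0->s1 s0-1->s0 s1-0->s2 s1-1->s3 s2-0->s4 s2-1->s2 s3-0->s2 s3-1->s5 s4-0->s0 s4-1->s4 s5-0->s2 s5-1->s6 s6-0->s7 s6-1->s6 s7-0->s4 s7-1->s2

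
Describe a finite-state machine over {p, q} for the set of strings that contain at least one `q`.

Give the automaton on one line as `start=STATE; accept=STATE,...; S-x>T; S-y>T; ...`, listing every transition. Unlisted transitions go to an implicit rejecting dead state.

start=S0; accept=S1,S2; S0-p>S0; S0-q>S1; S1-p>S1; S1-q>S2; S2-p>S2; S2-q>S2

Only the number of `q`s matters, and only up to 2. Make a chain S0 → S1 → S2 advanced by each `q` (with S2 absorbing); every other symbol self-loops. The accepting set is {S1, S2}.
A 3-state machine:
        p   q  
>  S0   S0  S1 
 * S1   S1  S2 
 * S2   S2  S2 
(> = start, * = accepting)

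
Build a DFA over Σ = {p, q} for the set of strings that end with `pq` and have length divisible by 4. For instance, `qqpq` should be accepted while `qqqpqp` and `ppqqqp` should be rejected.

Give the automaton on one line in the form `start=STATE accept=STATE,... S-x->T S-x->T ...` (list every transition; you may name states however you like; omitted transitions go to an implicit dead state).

start=A accept=K A-p->B A-q->C B-p->D B-q->E C-p->D C-q->F D-p->G D-q->H E-p->G E-q->I F-p->G F-q->I G-p->J G-q->K H-p->J H-q->A I-p->J I-q->A J-p->B J-q->L K-p->B K-q->C L-p->D L-q->F

Run two small machines in parallel and take their product. The first has 3 states tracking how much of the suffix `pq` has currently been matched; the second has 4 states tracking the input length modulo 4. A product state is a pair (one from each), accepting exactly when both do.
A 12-state machine:
       p  q 
>  A   B  C 
   B   D  E 
   C   D  F 
   D   G  H 
   E   G  I 
   F   G  I 
   G   J  K 
   H   J  A 
   I   J  A 
   J   B  L 
 * K   B  C 
   L   D  F 
(> = start, * = accepting)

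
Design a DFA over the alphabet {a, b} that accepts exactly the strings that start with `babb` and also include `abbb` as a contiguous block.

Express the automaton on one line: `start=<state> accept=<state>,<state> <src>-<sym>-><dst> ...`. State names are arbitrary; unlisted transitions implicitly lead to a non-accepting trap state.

start=q0 accept=q7 q0-a->q1 q0-b->q2 q1-a->q1 q1-b->q1 q2-a->q3 q2-b->q1 q3-a->q1 q3-b->q4 q4-a->q1 q4-b->q5 q5-a->q6 q5-b->q7 q6-a->q6 q6-b->q8 q7-a->q7 q7-b->q7 q8-a->q6 q8-b->q5

Handle the two conditions separately and then intersect. The first has 6 states tracking whether the input so far still matches the prefix `babb`; the second has 5 states tracking whether and how much of `abbb` has been seen. A product state is a pair (one from each), accepting exactly when both do. Equivalent product states are then merged.
        a   b  
>  q0   q1  q2 
   q1   q1  q1 
   q2   q3  q1 
   q3   q1  q4 
   q4   q1  q5 
   q5   q6  q7 
   q6   q6  q8 
 * q7   q7  q7 
   q8   q6  q5 
(> = start, * = accepting)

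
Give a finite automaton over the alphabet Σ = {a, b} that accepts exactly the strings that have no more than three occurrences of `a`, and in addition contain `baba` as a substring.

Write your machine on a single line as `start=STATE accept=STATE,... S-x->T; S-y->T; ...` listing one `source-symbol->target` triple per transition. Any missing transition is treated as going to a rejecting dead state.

Handle the two conditions separately and then intersect. One (5 states) tracks the count of `a`s, saturating at 4; the other (5 states) tracks whether and how much of `baba` has been seen. Each combined state is a pair, one component from each; accept when both components accept. After merging equivalent states the machine shrinks.
          a    b  
>  q0     q1   q2 
   q1     q3   q4 
   q2     q5   q2 
   q3     q3   q3 
   q4     q6   q4 
   q5     q3   q7 
   q6     q3   q8 
   q7     q9   q4 
   q8    q10   q3 
 * q9    q10   q9 
 * q10    q3  q10 
(> = start, * = accepting)

start=q0; accept=q9,q10; q0-a->q1; q0-b->q2; q1-a->q3; q1-b->q4; q2-a->q5; q2-b->q2; q3-a->q3; q3-b->q3; q4-a->q6; q4-b->q4; q5-a->q3; q5-b->q7; q6-a->q3; q6-b->q8; q7-a->q9; q7-b->q4; q8-a->q10; q8-b->q3; q9-a->q10; q9-b->q9; q10-a->q3; q10-b->q10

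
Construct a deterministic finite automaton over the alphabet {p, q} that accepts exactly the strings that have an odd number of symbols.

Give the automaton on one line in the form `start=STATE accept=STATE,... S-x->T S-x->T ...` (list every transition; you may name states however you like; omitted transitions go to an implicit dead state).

start=S0 accept=S1 S0-p->S1 S0-q->S1 S1-p->S0 S1-q->S0

Count input length modulo 2: every symbol advances one step around the cycle S0 → S1 → S0. Accept at S1.
        p   q  
>  S0   S1  S1 
 * S1   S0  S0 
(> = start, * = accepting)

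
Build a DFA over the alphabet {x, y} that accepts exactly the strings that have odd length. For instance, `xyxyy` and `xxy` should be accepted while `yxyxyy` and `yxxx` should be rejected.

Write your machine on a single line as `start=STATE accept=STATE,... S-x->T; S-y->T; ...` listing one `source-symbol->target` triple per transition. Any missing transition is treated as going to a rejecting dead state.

start=s0; accept=s1; s0-x->s1; s0-y->s1; s1-x->s0; s1-y->s0

Count input length modulo 2: every symbol advances one step around the cycle s0 → s1 → s0. Accept at s1.
        x   y  
>  s0   s1  s1 
 * s1   s0  s0 
(> = start, * = accepting)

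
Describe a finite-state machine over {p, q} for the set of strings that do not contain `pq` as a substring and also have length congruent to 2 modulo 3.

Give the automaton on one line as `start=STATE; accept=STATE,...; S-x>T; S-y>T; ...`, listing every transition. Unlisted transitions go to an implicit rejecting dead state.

Run two small machines in parallel and take their product. One (3 states) tracks partial matches of the forbidden pattern `pq`; the other (3 states) tracks the input length modulo 3. Each combined state is a pair, one component from each; accept when both components accept. Equivalent product states are then merged.
        p   q  
>  S0   S1  S2 
   S1   S3  S4 
   S2   S3  S5 
 * S3   S6  S4 
   S4   S4  S4 
 * S5   S6  S0 
   S6   S1  S4 
(> = start, * = accepting)

start=S0; accept=S3,S5; S0-p>S1; S0-q>S2; S1-p>S3; S1-q>S4; S2-p>S3; S2-q>S5; S3-p>S6; S3-q>S4; S4-p>S4; S4-q>S4; S5-p>S6; S5-q>S0; S6-p>S1; S6-q>S4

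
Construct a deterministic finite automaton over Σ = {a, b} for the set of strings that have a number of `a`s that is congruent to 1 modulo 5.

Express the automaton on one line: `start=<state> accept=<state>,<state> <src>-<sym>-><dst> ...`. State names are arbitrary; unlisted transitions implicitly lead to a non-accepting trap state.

start=q0 accept=q1 q0-a->q1 q0-b->q0 q1-a->q2 q1-b->q1 q2-a->q3 q2-b->q2 q3-a->q4 q3-b->q3 q4-a->q0 q4-b->q4

The only thing that matters is how many `a`s have appeared, reduced mod 5. Use one state per residue: q0 for 0, …, q4 for 4. Reading `a` moves to the next residue; anything else stays put. q1 is accepting.
        a   b  
>  q0   q1  q0 
 * q1   q2  q1 
   q2   q3  q2 
   q3   q4  q3 
   q4   q0  q4 
(> = start, * = accepting)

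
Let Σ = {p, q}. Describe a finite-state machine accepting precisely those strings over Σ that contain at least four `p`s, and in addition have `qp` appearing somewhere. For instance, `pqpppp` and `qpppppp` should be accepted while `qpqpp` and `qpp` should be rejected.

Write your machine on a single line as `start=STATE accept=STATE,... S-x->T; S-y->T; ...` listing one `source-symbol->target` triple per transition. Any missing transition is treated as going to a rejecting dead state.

Handle the two conditions separately and then intersect. One (6 states) tracks the count of `p`s, saturating at 5; the other (3 states) tracks whether and how much of `qp` has been seen. Each combined state is a pair, one component from each; accept when both components accept.
A 17-state machine:
          p    q  
>  s0     s1   s2 
   s1     s3   s4 
   s2     s5   s2 
   s3     s6   s7 
   s4     s8   s4 
   s5     s8   s5 
   s6     s9  s10 
   s7    s11   s7 
   s8    s11   s8 
   s9    s12  s13 
   s10   s14  s10 
   s11   s14  s11 
   s12   s12  s15 
   s13   s16  s13 
 * s14   s16  s14 
   s15   s16  s15 
 * s16   s16  s16 
(> = start, * = accepting)

start=s0; accept=s14,s16; s0-p->s1; s0-q->s2; s1-p->s3; s1-q->s4; s2-p->s5; s2-q->s2; s3-p->s6; s3-q->s7; s4-p->s8; s4-q->s4; s5-p->s8; s5-q->s5; s6-p->s9; s6-q->s10; s7-p->s11; s7-q->s7; s8-p->s11; s8-q->s8; s9-p->s12; s9-q->s13; s10-p->s14; s10-q->s10; s11-p->s14; s11-q->s11; s12-p->s12; s12-q->s15; s13-p->s16; s13-q->s13; s14-p->s16; s14-q->s14; s15-p->s16; s15-q->s15; s16-p->s16; s16-q->s16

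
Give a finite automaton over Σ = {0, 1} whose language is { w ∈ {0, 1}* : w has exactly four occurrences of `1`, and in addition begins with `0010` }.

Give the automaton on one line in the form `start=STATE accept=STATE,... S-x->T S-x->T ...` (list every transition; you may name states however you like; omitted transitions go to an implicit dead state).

start=s0 accept=s13 s0-0->s1 s0-1->s2 s1-0->s3 s1-1->s2 s2-0->s2 s2-1->s4 s3-0->s5 s3-1->s6 s4-0->s4 s4-1->s7 s5-0->s5 s5-1->s2 s6-0->s8 s6-1->s4 s7-0->s7 s7-1->s9 s8-0->s8 s8-1->s10 s9-0->s9 s9-1->s11 s10-0->s10 s10-1->s12 s11-0->s11 s11-1->s11 s12-0->s12 s12-1->s13 s13-0->s13 s13-1->s14 s14-0->s14 s14-1->s14

Handle the two conditions separately and then intersect. One (6 states) tracks the count of `1`s, saturating at 5; the other (6 states) tracks whether the input so far still matches the prefix `0010`. Each combined state is a pair, one component from each; accept when both components accept.
With 15 states:
          0    1  
>  s0     s1   s2 
   s1     s3   s2 
   s2     s2   s4 
   s3     s5   s6 
   s4     s4   s7 
   s5     s5   s2 
   s6     s8   s4 
   s7     s7   s9 
   s8     s8  s10 
   s9     s9  s11 
   s10   s10  s12 
   s11   s11  s11 
   s12   s12  s13 
 * s13   s13  s14 
   s14   s14  s14 
(> = start, * = accepting)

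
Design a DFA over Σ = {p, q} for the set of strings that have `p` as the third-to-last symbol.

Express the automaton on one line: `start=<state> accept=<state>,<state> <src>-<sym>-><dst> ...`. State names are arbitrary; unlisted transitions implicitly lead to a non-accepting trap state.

A DFA must remember the last 3 symbols (since which symbol is third-to-last isn't known until the input ends). Use one state per possible window of the last ≤3 symbols; accept from those whose window starts with `p`.
15 states suffice.
          p    q  
>  s0     s1   s2 
   s1     s3   s4 
   s2     s5   s6 
   s3     s7   s8 
   s4     s9  s10 
   s5    s11  s12 
   s6    s13  s14 
 * s7     s7   s8 
 * s8     s9  s10 
 * s9    s11  s12 
 * s10   s13  s14 
   s11    s7   s8 
   s12    s9  s10 
   s13   s11  s12 
   s14   s13  s14 
(> = start, * = accepting)

start=s0 accept=s7,s8,s9,s10 s0-p->s1 s0-q->s2 s1-p->s3 s1-q->s4 s2-p->s5 s2-q->s6 s3-p->s7 s3-q->s8 s4-p->s9 s4-q->s10 s5-p->s11 s5-q->s12 s6-p->s13 s6-q->s14 s7-p->s7 s7-q->s8 s8-p->s9 s8-q->s10 s9-p->s11 s9-q->s12 s10-p->s13 s10-q->s14 s11-p->s7 s11-q->s8 s12-p->s9 s12-q->s10 s13-p->s11 s13-q->s12 s14-p->s13 s14-q->s14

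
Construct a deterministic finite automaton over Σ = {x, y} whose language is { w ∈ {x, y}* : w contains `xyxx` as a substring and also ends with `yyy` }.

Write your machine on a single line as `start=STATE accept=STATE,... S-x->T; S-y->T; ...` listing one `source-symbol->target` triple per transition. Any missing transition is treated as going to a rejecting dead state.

Handle the two conditions separately and then intersect. One (5 states) tracks whether and how much of `xyxx` has been seen; the other (4 states) tracks how much of the suffix `yyy` has currently been matched. Each combined state is a pair, one component from each; accept when both components accept.
       x  y 
>  A   B  C 
   B   B  D 
   C   B  E 
   D   F  E 
   E   B  G 
   F   H  D 
   G   B  G 
   H   H  I 
   I   H  J 
   J   H  K 
 * K   H  K 
(> = start, * = accepting)

start=A; accept=K; A-x->B; A-y->C; B-x->B; B-y->D; C-x->B; C-y->E; D-x->F; D-y->E; E-x->B; E-y->G; F-x->H; F-y->D; G-x->B; G-y->G; H-x->H; H-y->I; I-x->H; I-y->J; J-x->H; J-y->K; K-x->H; K-y->K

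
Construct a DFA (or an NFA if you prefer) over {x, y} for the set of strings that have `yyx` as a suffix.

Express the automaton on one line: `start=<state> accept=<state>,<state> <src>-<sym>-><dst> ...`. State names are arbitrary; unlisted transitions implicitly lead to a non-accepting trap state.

Remember how much of `yyx` the current input suffix matches. State q0 means no match yet; q1 means the last symbol is `y`; q2 means the last 2 symbols are `yy`; q3 means the last 3 symbols are `yyx`. Only q3 accepts. On a mismatch, fall back to the longest proper suffix that is still a prefix of `yyx`.
        x   y  
>  q0   q0  q1 
   q1   q0  q2 
   q2   q3  q2 
 * q3   q0  q1 
(> = start, * = accepting)

start=q0 accept=q3 q0-x->q0 q0-y->q1 q1-x->q0 q1-y->q2 q2-x->q3 q2-y->q2 q3-x->q0 q3-y->q1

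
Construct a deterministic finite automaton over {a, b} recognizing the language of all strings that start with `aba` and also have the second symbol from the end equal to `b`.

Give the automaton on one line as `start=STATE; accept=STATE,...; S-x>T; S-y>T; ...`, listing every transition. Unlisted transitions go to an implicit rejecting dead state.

Run two small machines in parallel and take their product. One (5 states) tracks whether the input so far still matches the prefix `aba`; the other (7 states) tracks the last 2 symbols read. Each combined state is a pair, one component from each; accept when both components accept. Minimizing collapses redundant product states.
8 states suffice.
        a   b  
>  S0   S1  S2 
   S1   S2  S3 
   S2   S2  S2 
   S3   S4  S2 
 * S4   S5  S6 
   S5   S5  S6 
   S6   S4  S7 
 * S7   S4  S7 
(> = start, * = accepting)

start=S0; accept=S4,S7; S0-a>S1; S0-b>S2; S1-a>S2; S1-b>S3; S2-a>S2; S2-b>S2; S3-a>S4; S3-b>S2; S4-a>S5; S4-b>S6; S5-a>S5; S5-b>S6; S6-a>S4; S6-b>S7; S7-a>S4; S7-b>S7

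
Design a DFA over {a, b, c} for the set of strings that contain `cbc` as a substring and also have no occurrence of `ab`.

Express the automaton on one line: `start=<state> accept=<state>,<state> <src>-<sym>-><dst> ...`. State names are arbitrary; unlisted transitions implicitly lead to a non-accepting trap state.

Run two small machines in parallel and take their product. One (4 states) tracks whether and how much of `cbc` has been seen; the other (3 states) tracks partial matches of the forbidden pattern `ab`. Each combined state is a pair, one component from each; accept when both components accept. Minimizing collapses redundant product states.
With 7 states:
        a   b   c  
>  s0   s1  s0  s2 
   s1   s1  s3  s2 
   s2   s1  s4  s2 
   s3   s3  s3  s3 
   s4   s1  s0  s5 
 * s5   s6  s5  s5 
 * s6   s6  s3  s5 
(> = start, * = accepting)

start=s0 accept=s5,s6 s0-a->s1 s0-b->s0 s0-c->s2 s1-a->s1 s1-b->s3 s1-c->s2 s2-a->s1 s2-b->s4 s2-c->s2 s3-a->s3 s3-b->s3 s3-c->s3 s4-a->s1 s4-b->s0 s4-c->s5 s5-a->s6 s5-b->s5 s5-c->s5 s6-a->s6 s6-b->s3 s6-c->s5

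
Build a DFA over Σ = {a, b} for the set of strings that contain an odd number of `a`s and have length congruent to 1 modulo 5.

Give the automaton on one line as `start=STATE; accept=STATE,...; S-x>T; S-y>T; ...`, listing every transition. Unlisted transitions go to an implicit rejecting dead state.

start=S0; accept=S1; S0-a>S1; S0-b>S2; S1-a>S3; S1-b>S4; S2-a>S4; S2-b>S3; S3-a>S5; S3-b>S6; S4-a>S6; S4-b>S5; S5-a>S7; S5-b>S8; S6-a>S8; S6-b>S7; S7-a>S9; S7-b>S0; S8-a>S0; S8-b>S9; S9-a>S2; S9-b>S1

Handle the two conditions separately and then intersect. One (2 states) tracks the count of `a`s modulo 2; the other (5 states) tracks the input length modulo 5. Each combined state is a pair, one component from each; accept when both components accept.
        a   b  
>  S0   S1  S2 
 * S1   S3  S4 
   S2   S4  S3 
   S3   S5  S6 
   S4   S6  S5 
   S5   S7  S8 
   S6   S8  S7 
   S7   S9  S0 
   S8   S0  S9 
   S9   S2  S1 
(> = start, * = accepting)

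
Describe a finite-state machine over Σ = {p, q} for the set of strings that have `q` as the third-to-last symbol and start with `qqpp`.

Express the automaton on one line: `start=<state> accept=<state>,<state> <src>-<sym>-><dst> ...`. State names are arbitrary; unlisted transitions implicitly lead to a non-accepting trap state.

Build one automaton per condition and run them in lockstep. The first has 15 states tracking the last 3 symbols read; the second has 6 states tracking whether the input so far still matches the prefix `qqpp`. A product state is a pair (one from each), accepting exactly when both do. Minimizing collapses redundant product states.
          p    q  
>  s0     s1   s2 
   s1     s1   s1 
   s2     s1   s3 
   s3     s4   s1 
   s4     s5   s1 
 * s5     s6   s7 
   s6     s6   s7 
   s7     s8   s9 
   s8     s5  s10 
   s9    s11  s12 
 * s10    s8   s9 
 * s11    s5  s10 
 * s12   s11  s12 
(> = start, * = accepting)

start=s0 accept=s5,s10,s11,s12 s0-p->s1 s0-q->s2 s1-p->s1 s1-q->s1 s2-p->s1 s2-q->s3 s3-p->s4 s3-q->s1 s4-p->s5 s4-q->s1 s5-p->s6 s5-q->s7 s6-p->s6 s6-q->s7 s7-p->s8 s7-q->s9 s8-p->s5 s8-q->s10 s9-p->s11 s9-q->s12 s10-p->s8 s10-q->s9 s11-p->s5 s11-q->s10 s12-p->s11 s12-q->s12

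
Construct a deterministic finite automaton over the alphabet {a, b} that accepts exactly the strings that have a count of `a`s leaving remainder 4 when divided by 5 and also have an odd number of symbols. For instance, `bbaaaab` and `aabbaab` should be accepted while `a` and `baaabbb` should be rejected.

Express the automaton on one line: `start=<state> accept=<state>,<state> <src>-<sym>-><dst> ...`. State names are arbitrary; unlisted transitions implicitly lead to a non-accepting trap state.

Build one automaton per condition and run them in lockstep. The first has 5 states tracking the count of `a`s modulo 5; the second has 2 states tracking the input length modulo 2. A product state is a pair (one from each), accepting exactly when both do.
With 10 states:
        a   b  
>  q0   q1  q2 
   q1   q3  q4 
   q2   q4  q0 
   q3   q5  q6 
   q4   q6  q1 
   q5   q7  q8 
   q6   q8  q3 
   q7   q2  q9 
   q8   q9  q5 
 * q9   q0  q7 
(> = start, * = accepting)

start=q0 accept=q9 q0-a->q1 q0-b->q2 q1-a->q3 q1-b->q4 q2-a->q4 q2-b->q0 q3-a->q5 q3-b->q6 q4-a->q6 q4-b->q1 q5-a->q7 q5-b->q8 q6-a->q8 q6-b->q3 q7-a->q2 q7-b->q9 q8-a->q9 q8-b->q5 q9-a->q0 q9-b->q7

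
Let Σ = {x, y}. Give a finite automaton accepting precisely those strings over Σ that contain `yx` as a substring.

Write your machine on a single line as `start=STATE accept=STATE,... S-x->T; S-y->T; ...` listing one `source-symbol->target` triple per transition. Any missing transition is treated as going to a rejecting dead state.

start=A; accept=C; A-x->A; A-y->B; B-x->C; B-y->B; C-x->C; C-y->C

States A..B record the length of the longest prefix of `yx` that matches the current input suffix. Reaching C means `yx` has been seen, and we stay there forever. Accept from C.
       x  y 
>  A   A  B 
   B   C  B 
 * C   C  C 
(> = start, * = accepting)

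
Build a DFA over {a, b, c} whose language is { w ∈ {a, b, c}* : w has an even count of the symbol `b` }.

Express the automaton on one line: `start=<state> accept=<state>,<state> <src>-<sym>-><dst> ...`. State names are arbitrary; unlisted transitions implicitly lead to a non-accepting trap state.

start=s0 accept=s0 s0-a->s0 s0-b->s1 s0-c->s0 s1-a->s1 s1-b->s0 s1-c->s1

Keep the running count of `b`s modulo 2: each `b` advances along the cycle s0 → s1 → s0 while other symbols loop. Accept at s0.
With 2 states:
        a   b   c  
>* s0   s0  s1  s0 
   s1   s1  s0  s1 
(> = start, * = accepting)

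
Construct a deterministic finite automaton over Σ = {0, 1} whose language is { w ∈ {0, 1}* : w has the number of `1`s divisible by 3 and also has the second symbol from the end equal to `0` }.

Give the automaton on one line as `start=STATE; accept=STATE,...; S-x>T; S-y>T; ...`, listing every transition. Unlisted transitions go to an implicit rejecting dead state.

Run two small machines in parallel and take their product. One (3 states) tracks the count of `1`s modulo 3; the other (7 states) tracks the last 2 symbols read. Each combined state is a pair, one component from each; accept when both components accept.
15 states suffice.
          0    1  
>  q0     q1   q2 
   q1     q3   q4 
   q2     q5   q6 
 * q3     q3   q4 
   q4     q5   q6 
   q5     q7   q8 
   q6     q9  q10 
   q7     q7   q8 
   q8     q9  q10 
   q9    q11  q12 
   q10   q13  q14 
   q11   q11  q12 
 * q12   q13  q14 
   q13    q3   q4 
   q14    q5   q6 
(> = start, * = accepting)

start=q0; accept=q3,q12; q0-0>q1; q0-1>q2; q1-0>q3; q1-1>q4; q2-0>q5; q2-1>q6; q3-0>q3; q3-1>q4; q4-0>q5; q4-1>q6; q5-0>q7; q5-1>q8; q6-0>q9; q6-1>q10; q7-0>q7; q7-1>q8; q8-0>q9; q8-1>q10; q9-0>q11; q9-1>q12; q10-0>q13; q10-1>q14; q11-0>q11; q11-1>q12; q12-0>q13; q12-1>q14; q13-0>q3; q13-1>q4; q14-0>q5; q14-1>q6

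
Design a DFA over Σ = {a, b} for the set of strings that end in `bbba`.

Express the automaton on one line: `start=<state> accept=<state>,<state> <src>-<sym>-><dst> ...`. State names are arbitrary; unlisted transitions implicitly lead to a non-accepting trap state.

Remember how much of `bbba` the current input suffix matches. State S0 means no match yet; S1 means the last symbol is `b`; S2 means the last 2 symbols are `bb`; S3 means the last 3 symbols are `bbb`; S4 means the last 4 symbols are `bbba`. Only S4 accepts. On a mismatch, fall back to the longest proper suffix that is still a prefix of `bbba`.
5 states suffice.
        a   b  
>  S0   S0  S1 
   S1   S0  S2 
   S2   S0  S3 
   S3   S4  S3 
 * S4   S0  S1 
(> = start, * = accepting)

start=S0 accept=S4 S0-a->S0 S0-b->S1 S1-a->S0 S1-b->S2 S2-a->S0 S2-b->S3 S3-a->S4 S3-b->S3 S4-a->S0 S4-b->S1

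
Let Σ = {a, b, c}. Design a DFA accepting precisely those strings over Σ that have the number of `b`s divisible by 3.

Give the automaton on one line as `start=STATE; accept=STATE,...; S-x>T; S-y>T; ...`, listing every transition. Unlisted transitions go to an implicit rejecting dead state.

Keep the running count of `b`s modulo 3: each `b` advances along the cycle S0 → S1 → S2 → S0 while other symbols loop. Accept at S0.
With 3 states:
        a   b   c  
>* S0   S0  S1  S0 
   S1   S1  S2  S1 
   S2   S2  S0  S2 
(> = start, * = accepting)

start=S0; accept=S0; S0-a>S0; S0-b>S1; S0-c>S0; S1-a>S1; S1-b>S2; S1-c>S1; S2-a>S2; S2-b>S0; S2-c>S2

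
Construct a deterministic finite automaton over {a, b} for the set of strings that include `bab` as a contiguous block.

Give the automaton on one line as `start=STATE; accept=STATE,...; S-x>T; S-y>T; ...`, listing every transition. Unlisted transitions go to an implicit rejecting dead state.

start=q0; accept=q3; q0-a>q0; q0-b>q1; q1-a>q2; q1-b>q1; q2-a>q0; q2-b>q3; q3-a>q3; q3-b>q3

Track how much of `bab` has been matched so far: state q0 is no progress, q3 is the absorbing accept state reached once `bab` has occurred. Intermediate states record partial matches; on a mismatch, fall back to the longest reusable overlap.
4 states suffice.
        a   b  
>  q0   q0  q1 
   q1   q2  q1 
   q2   q0  q3 
 * q3   q3  q3 
(> = start, * = accepting)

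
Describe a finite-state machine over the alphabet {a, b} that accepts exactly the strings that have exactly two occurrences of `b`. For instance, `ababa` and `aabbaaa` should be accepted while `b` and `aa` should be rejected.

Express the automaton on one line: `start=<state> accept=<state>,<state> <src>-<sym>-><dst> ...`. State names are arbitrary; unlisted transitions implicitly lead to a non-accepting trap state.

start=q0 accept=q2 q0-a->q0 q0-b->q1 q1-a->q1 q1-b->q2 q2-a->q2 q2-b->q3 q3-a->q3 q3-b->q3

Count `b`s, saturating at 3: states q0 through q2 mean 0 through 2 `b`s seen; q3 means more than 2. Each `b` increments (capped at q3); other symbols loop. Accept from {q2}.
4 states suffice.
        a   b  
>  q0   q0  q1 
   q1   q1  q2 
 * q2   q2  q3 
   q3   q3  q3 
(> = start, * = accepting)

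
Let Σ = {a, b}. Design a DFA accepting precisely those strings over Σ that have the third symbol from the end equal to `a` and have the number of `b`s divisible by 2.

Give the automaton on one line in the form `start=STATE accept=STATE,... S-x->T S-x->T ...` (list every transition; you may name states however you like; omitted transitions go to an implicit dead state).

Build one automaton per condition and run them in lockstep. The first has 15 states tracking the last 3 symbols read; the second has 2 states tracking the count of `b`s modulo 2. A product state is a pair (one from each), accepting exactly when both do.
With 23 states:
          a    b  
>  q0     q1   q2 
   q1     q3   q4 
   q2     q5   q6 
   q3     q7   q8 
   q4     q9  q10 
   q5    q11  q12 
   q6    q13  q14 
 * q7     q7   q8 
   q8     q9  q10 
   q9    q11  q12 
 * q10   q13  q14 
   q11   q15  q16 
   q12   q17  q18 
   q13   q19  q20 
   q14   q21  q22 
   q15   q15  q16 
 * q16   q17  q18 
 * q17   q19  q20 
   q18   q21  q22 
   q19    q7   q8 
   q20    q9  q10 
   q21   q11  q12 
   q22   q13  q14 
(> = start, * = accepting)

start=q0 accept=q7,q10,q16,q17 q0-a->q1 q0-b->q2 q1-a->q3 q1-b->q4 q2-a->q5 q2-b->q6 q3-a->q7 q3-b->q8 q4-a->q9 q4-b->q10 q5-a->q11 q5-b->q12 q6-a->q13 q6-b->q14 q7-a->q7 q7-b->q8 q8-a->q9 q8-b->q10 q9-a->q11 q9-b->q12 q10-a->q13 q10-b->q14 q11-a->q15 q11-b->q16 q12-a->q17 q12-b->q18 q13-a->q19 q13-b->q20 q14-a->q21 q14-b->q22 q15-a->q15 q15-b->q16 q16-a->q17 q16-b->q18 q17-a->q19 q17-b->q20 q18-a->q21 q18-b->q22 q19-a->q7 q19-b->q8 q20-a->q9 q20-b->q10 q21-a->q11 q21-b->q12 q22-a->q13 q22-b->q14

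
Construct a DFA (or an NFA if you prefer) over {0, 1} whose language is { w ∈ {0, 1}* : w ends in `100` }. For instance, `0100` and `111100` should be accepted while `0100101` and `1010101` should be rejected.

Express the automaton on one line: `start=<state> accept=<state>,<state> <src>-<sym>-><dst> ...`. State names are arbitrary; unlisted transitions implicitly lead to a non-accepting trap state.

Remember how much of `100` the current input suffix matches. State q0 means no match yet; q1 means the last symbol is `1`; q2 means the last 2 symbols are `10`; q3 means the last 3 symbols are `100`. Only q3 accepts. On a mismatch, fall back to the longest proper suffix that is still a prefix of `100`.
4 states suffice.
        0   1  
>  q0   q0  q1 
   q1   q2  q1 
   q2   q3  q1 
 * q3   q0  q1 
(> = start, * = accepting)

start=q0 accept=q3 q0-0->q0 q0-1->q1 q1-0->q2 q1-1->q1 q2-0->q3 q2-1->q1 q3-0->q0 q3-1->q1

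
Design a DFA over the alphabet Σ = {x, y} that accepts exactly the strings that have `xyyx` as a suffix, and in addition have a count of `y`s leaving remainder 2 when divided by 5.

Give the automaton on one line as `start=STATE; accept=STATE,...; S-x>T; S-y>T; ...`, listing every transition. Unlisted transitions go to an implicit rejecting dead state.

start=q0; accept=q7; q0-x>q1; q0-y>q2; q1-x>q1; q1-y>q3; q2-x>q2; q2-y>q4; q3-x>q2; q3-y>q5; q4-x>q4; q4-y>q6; q5-x>q7; q5-y>q6; q6-x>q6; q6-y>q8; q7-x>q4; q7-y>q6; q8-x>q8; q8-y>q0

Handle the two conditions separately and then intersect. One (5 states) tracks how much of the suffix `xyyx` has currently been matched; the other (5 states) tracks the count of `y`s modulo 5. Each combined state is a pair, one component from each; accept when both components accept. After merging equivalent states the machine shrinks.
        x   y  
>  q0   q1  q2 
   q1   q1  q3 
   q2   q2  q4 
   q3   q2  q5 
   q4   q4  q6 
   q5   q7  q6 
   q6   q6  q8 
 * q7   q4  q6 
   q8   q8  q0 
(> = start, * = accepting)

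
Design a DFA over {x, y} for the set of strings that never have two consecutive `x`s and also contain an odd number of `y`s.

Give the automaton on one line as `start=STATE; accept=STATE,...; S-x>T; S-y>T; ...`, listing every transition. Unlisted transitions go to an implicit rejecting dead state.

start=q0; accept=q2,q4; q0-x>q1; q0-y>q2; q1-x>q3; q1-y>q2; q2-x>q4; q2-y>q0; q3-x>q3; q3-y>q3; q4-x>q3; q4-y>q0

Handle the two conditions separately and then intersect. The first has 3 states tracking partial matches of the forbidden pattern `xx`; the second has 2 states tracking the count of `y`s modulo 2. A product state is a pair (one from each), accepting exactly when both do. Equivalent product states are then merged.
5 states suffice.
        x   y  
>  q0   q1  q2 
   q1   q3  q2 
 * q2   q4  q0 
   q3   q3  q3 
 * q4   q3  q0 
(> = start, * = accepting)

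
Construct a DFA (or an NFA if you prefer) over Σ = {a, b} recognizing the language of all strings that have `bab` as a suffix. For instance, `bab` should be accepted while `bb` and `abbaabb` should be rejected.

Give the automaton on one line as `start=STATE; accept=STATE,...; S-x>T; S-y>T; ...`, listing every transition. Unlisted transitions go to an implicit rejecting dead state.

start=q0; accept=q3; q0-a>q0; q0-b>q1; q1-a>q2; q1-b>q1; q2-a>q0; q2-b>q3; q3-a>q2; q3-b>q1

Let each state record the length of the longest suffix of the input read so far that is also a prefix of `bab`. q1 means the last symbol is `b`; q2 means the last 2 symbols are `ba`; q3 means the last 3 symbols are `bab`. Accept only at q3, where the string currently ends in `bab`.
A 4-state machine:
        a   b  
>  q0   q0  q1 
   q1   q2  q1 
   q2   q0  q3 
 * q3   q2  q1 
(> = start, * = accepting)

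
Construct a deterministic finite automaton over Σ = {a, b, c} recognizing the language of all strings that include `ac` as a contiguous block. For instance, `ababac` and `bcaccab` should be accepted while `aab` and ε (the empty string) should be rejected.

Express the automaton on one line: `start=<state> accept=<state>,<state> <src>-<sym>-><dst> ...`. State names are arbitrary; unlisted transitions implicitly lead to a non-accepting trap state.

States q0..q1 record the length of the longest prefix of `ac` that matches the current input suffix. Reaching q2 means `ac` has been seen, and we stay there forever. Accept from q2.
With 3 states:
        a   b   c  
>  q0   q1  q0  q0 
   q1   q1  q0  q2 
 * q2   q2  q2  q2 
(> = start, * = accepting)

start=q0 accept=q2 q0-a->q1 q0-b->q0 q0-c->q0 q1-a->q1 q1-b->q0 q1-c->q2 q2-a->q2 q2-b->q2 q2-c->q2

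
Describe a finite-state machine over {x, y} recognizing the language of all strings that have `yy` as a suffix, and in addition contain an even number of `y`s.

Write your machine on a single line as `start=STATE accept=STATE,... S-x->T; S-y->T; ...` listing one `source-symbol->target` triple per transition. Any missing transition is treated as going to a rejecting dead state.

start=A; accept=D; A-x->A; A-y->B; B-x->C; B-y->D; C-x->C; C-y->A; D-x->A; D-y->B

Build one automaton per condition and run them in lockstep. One (3 states) tracks how much of the suffix `yy` has currently been matched; the other (2 states) tracks the count of `y`s modulo 2. Each combined state is a pair, one component from each; accept when both components accept. Minimizing collapses redundant product states.
With 4 states:
       x  y 
>  A   A  B 
   B   C  D 
   C   C  A 
 * D   A  B 
(> = start, * = accepting)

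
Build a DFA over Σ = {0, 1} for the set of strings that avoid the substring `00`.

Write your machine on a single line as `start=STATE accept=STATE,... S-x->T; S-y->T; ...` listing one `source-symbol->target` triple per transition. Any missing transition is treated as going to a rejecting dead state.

start=A; accept=A,B; A-0->B; A-1->A; B-0->C; B-1->A; C-0->C; C-1->C

Track partial matches of the forbidden pattern `00`. State C is a dead state reached once `00` has occurred; every other state accepts. A means no part of `00` is currently matched.
A 3-state machine:
       0  1 
>* A   B  A 
 * B   C  A 
   C   C  C 
(> = start, * = accepting)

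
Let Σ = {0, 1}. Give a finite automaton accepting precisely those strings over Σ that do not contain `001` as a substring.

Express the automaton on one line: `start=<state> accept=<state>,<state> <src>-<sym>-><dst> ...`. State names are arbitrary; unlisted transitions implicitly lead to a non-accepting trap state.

start=A accept=A,B,C A-0->B A-1->A B-0->C B-1->A C-0->C C-1->D D-0->D D-1->D

Track partial matches of the forbidden pattern `001`. State D is a dead state reached once `001` has occurred; every other state accepts. A means no part of `001` is currently matched.
4 states suffice.
       0  1 
>* A   B  A 
 * B   C  A 
 * C   C  D 
   D   D  D 
(> = start, * = accepting)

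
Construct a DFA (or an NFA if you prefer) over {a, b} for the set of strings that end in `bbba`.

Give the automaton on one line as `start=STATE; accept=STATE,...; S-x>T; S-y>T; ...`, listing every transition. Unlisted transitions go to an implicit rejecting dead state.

Let each state record the length of the longest suffix of the input read so far that is also a prefix of `bbba`. q1 means the last symbol is `b`; q2 means the last 2 symbols are `bb`; q3 means the last 3 symbols are `bbb`; q4 means the last 4 symbols are `bbba`. Accept only at q4, where the string currently ends in `bbba`.
        a   b  
>  q0   q0  q1 
   q1   q0  q2 
   q2   q0  q3 
   q3   q4  q3 
 * q4   q0  q1 
(> = start, * = accepting)

start=q0; accept=q4; q0-a>q0; q0-b>q1; q1-a>q0; q1-b>q2; q2-a>q0; q2-b>q3; q3-a>q4; q3-b>q3; q4-a>q0; q4-b>q1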